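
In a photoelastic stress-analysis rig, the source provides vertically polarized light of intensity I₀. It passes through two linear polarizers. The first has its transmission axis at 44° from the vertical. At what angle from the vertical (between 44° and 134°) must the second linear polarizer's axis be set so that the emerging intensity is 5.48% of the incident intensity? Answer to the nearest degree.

θ ≈ 115°

By Malus's law, I₁ = I₀ cos²(44° − 0°) = I₀ cos²(44°) = 0.5174 I₀.
Need I₂/I₀ = 0.0548, so cos²(θ − 44°) = 0.0548 / 0.5174 = 0.1059.
θ − 44° = arccos(√0.1059) = 71.0°, giving θ ≈ 44 + 71.0 = 115.0°.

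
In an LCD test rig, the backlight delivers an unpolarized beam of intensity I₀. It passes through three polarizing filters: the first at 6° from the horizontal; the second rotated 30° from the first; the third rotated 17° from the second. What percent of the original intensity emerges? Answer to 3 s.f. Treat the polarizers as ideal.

≈ 34.3%

Unpolarized light through the first polarizer → I₁ = ½ I₀, now polarized at 6°.
I₂ = I₁ cos²(30°) = 0.5 · 0.75 I₀ = 0.375 I₀.
I₃ = I₂ cos²(17°) = 0.375 · 0.9145 I₀ = 0.3429 I₀.
That is 34.29% of the incident intensity.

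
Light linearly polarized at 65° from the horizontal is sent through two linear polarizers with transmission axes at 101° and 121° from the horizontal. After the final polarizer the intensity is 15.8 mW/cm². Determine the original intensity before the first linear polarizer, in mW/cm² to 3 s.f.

I₀ ≈ 27.3 mW/cm²

By Malus's law, I₁ = I₀ cos²(101° − 65°) = I₀ cos²(36°) = 0.6545 I₀.
I₂ = I₁ cos²(121° − 101°) = 0.6545 I₀ · cos²(20°) = 0.5779 I₀.
So 15.8 mW/cm² = 0.5779 I₀, giving I₀ = 15.8/0.5779 = 27.34 mW/cm².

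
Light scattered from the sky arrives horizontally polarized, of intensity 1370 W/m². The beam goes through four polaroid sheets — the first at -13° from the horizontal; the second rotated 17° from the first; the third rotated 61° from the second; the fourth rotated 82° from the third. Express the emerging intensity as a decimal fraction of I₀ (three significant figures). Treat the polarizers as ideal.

By Malus's law, I₁ = 1370 W/m² · cos²(13°) = 1301 W/m².
I₂ = I₁ · cos²(17°) = 1301 · 0.9145 = 1189 W/m².
I₃ = I₂ · cos²(61°) = 1189 · 0.235 = 279.6 W/m².
I₄ = I₃ · cos²(82°) = 279.6 · 0.01937 = 5.415 W/m².
Transmitted fraction = 0.003953.

I/I₀ ≈ 0.00395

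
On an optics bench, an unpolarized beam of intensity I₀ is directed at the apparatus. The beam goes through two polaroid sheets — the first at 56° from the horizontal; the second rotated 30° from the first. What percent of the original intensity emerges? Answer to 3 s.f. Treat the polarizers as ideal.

≈ 37.5%

Unpolarized light through the first polarizer → I₁ = ½ I₀, now polarized at 56°.
I₂ = I₁ cos²(30°) = 0.5 · 0.75 I₀ = 0.375 I₀.
That is 37.5% of the incident intensity.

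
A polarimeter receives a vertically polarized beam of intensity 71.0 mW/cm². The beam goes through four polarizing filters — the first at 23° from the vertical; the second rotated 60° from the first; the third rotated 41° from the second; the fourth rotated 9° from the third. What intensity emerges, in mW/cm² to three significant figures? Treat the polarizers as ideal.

By Malus's law, I₁ = 71.0 mW/cm² · cos²(23°) = 60.16 mW/cm².
I₂ = I₁ · cos²(60°) = 60.16 · 0.25 = 15.04 mW/cm².
I₃ = I₂ · cos²(41°) = 15.04 · 0.5696 = 8.567 mW/cm².
I₄ = I₃ · cos²(9°) = 8.567 · 0.9755 = 8.357 mW/cm².

I ≈ 8.36 mW/cm²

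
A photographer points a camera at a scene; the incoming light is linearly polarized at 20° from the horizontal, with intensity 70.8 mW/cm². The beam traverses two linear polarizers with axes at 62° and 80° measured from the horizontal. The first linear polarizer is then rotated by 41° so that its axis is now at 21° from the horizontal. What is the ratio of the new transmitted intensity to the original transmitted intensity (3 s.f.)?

I_new/I_old ≈ 0.531

Before rotation:
I₁ = I₀ cos²(62° − 20°) = I₀ cos²(42°) = 0.5523 I₀.
I₂ = I₁ cos²(80° − 62°) = 0.5523 I₀ · cos²(18°) = 0.4995 I₀.
After rotation:
I₁ = I₀ cos²(21° − 20°) = I₀ cos²(1°) = 0.9997 I₀.
I₂ = I₁ cos²(80° − 21°) = 0.9997 I₀ · cos²(59°) = 0.2652 I₀.
Ratio = 0.2652 / 0.4995 = 0.5309.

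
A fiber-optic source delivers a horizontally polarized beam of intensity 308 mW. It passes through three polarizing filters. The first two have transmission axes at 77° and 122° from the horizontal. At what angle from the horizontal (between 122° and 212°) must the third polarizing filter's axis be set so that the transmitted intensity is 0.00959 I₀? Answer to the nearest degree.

θ ≈ 174°

I₁ = I₀ cos²(77° − 0°) = I₀ cos²(77°) = 0.0506 I₀.
I₂ = I₁ cos²(122° − 77°) = 0.0506 I₀ · cos²(45°) = 0.0253 I₀.
Need I₃/I₀ = 0.00959, so cos²(θ − 122°) = 0.00959 / 0.0253 = 0.379.
θ − 122° = arccos(√0.379) = 52.0°, giving θ ≈ 122 + 52.0 = 174.0°.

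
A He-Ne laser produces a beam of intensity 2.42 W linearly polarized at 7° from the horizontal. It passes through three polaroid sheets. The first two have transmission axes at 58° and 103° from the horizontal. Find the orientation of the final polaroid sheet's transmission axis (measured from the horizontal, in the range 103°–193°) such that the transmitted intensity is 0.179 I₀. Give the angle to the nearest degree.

I₁ = I₀ cos²(58° − 7°) = I₀ cos²(51°) = 0.396 I₀.
I₂ = I₁ cos²(103° − 58°) = 0.396 I₀ · cos²(45°) = 0.198 I₀.
Need I₃/I₀ = 0.179, so cos²(θ − 103°) = 0.179 / 0.198 = 0.9039.
θ − 103° = arccos(√0.9039) = 18.1°, giving θ ≈ 103 + 18.1 = 121.1°.

θ ≈ 121°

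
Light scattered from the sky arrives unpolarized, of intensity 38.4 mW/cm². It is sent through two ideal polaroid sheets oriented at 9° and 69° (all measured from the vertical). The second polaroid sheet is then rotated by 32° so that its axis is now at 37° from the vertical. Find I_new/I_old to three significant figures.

I_new/I_old ≈ 3.12

Before rotation:
Unpolarized light through the first polarizer → I₁ = ½ I₀, now polarized at 9°.
I₂ = I₁ cos²(69° − 9°) = 0.5 I₀ · cos²(60°) = 0.125 I₀.
After rotation:
Unpolarized light through the first polarizer → I₁ = ½ I₀, now polarized at 9°.
I₂ = I₁ cos²(37° − 9°) = 0.5 I₀ · cos²(28°) = 0.3898 I₀.
Ratio = 0.3898 / 0.125 = 3.118.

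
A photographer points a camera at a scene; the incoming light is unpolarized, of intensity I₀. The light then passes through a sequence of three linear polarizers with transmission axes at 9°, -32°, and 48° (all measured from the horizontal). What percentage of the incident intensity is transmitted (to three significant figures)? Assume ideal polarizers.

≈ 0.859%

Unpolarized light through the first polarizer → I₁ = ½ I₀, now polarized at 9°.
I₂ = I₁ cos²(-32° − 9°) = 0.5 I₀ · cos²(41°) = 0.2848 I₀.
I₃ = I₂ cos²(48° + 32°) = 0.2848 I₀ · cos²(80°) = 0.008588 I₀.
That is 0.8588% of the incident intensity.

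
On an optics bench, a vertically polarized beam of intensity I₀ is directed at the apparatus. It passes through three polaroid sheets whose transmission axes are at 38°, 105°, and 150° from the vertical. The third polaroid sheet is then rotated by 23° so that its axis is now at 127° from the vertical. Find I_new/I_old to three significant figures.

I_new/I_old ≈ 1.72

Before rotation:
By Malus's law, I₁ = I₀ cos²(38° − 0°) = I₀ cos²(38°) = 0.621 I₀.
I₂ = I₁ cos²(105° − 38°) = 0.621 I₀ · cos²(67°) = 0.0948 I₀.
I₃ = I₂ cos²(150° − 105°) = 0.0948 I₀ · cos²(45°) = 0.0474 I₀.
After rotation:
I₁ = I₀ cos²(38° − 0°) = I₀ cos²(38°) = 0.621 I₀.
I₂ = I₁ cos²(105° − 38°) = 0.621 I₀ · cos²(67°) = 0.0948 I₀.
I₃ = I₂ cos²(127° − 105°) = 0.0948 I₀ · cos²(22°) = 0.0815 I₀.
Ratio = 0.0815 / 0.0474 = 1.719.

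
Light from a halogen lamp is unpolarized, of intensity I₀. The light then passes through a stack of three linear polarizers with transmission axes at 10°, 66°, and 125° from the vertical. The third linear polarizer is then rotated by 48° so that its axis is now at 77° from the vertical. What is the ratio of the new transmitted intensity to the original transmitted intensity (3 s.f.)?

I_new/I_old ≈ 3.63

Before rotation:
Unpolarized light through the first polarizer → I₁ = ½ I₀, now polarized at 10°.
I₂ = I₁ cos²(66° − 10°) = 0.5 I₀ · cos²(56°) = 0.1563 I₀.
I₃ = I₂ cos²(125° − 66°) = 0.1563 I₀ · cos²(59°) = 0.04147 I₀.
After rotation:
Unpolarized light through the first polarizer → I₁ = ½ I₀, now polarized at 10°.
I₂ = I₁ cos²(66° − 10°) = 0.5 I₀ · cos²(56°) = 0.1563 I₀.
I₃ = I₂ cos²(77° − 66°) = 0.1563 I₀ · cos²(11°) = 0.1507 I₀.
Ratio = 0.1507 / 0.04147 = 3.633.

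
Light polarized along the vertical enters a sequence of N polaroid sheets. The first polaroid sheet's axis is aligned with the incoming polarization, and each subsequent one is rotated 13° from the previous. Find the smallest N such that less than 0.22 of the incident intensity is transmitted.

N = 31

First polarizer is aligned with the polarization: full transmission.
Each further stage multiplies by cos²(13°) = 0.9494.
After N polarizers: T = 0.9494^(N−1). Require T < 0.22 ⇒ N−1 > ln(0.22)/ln(0.9494) = 29.16, so N−1 ≥ 30 and N = 31.
Check: N=31 gives T = 0.2106 < 0.22; N=30 gives T = 0.2218.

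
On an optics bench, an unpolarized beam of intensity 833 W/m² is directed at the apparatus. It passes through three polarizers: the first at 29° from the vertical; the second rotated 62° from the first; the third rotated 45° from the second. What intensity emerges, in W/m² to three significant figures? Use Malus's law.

I ≈ 45.9 W/m²

Unpolarized light through the first polarizer → I₁ = 833 W/m²/2 = 416.5 W/m², polarized at 29°.
I₂ = I₁ · cos²(62°) = 416.5 · 0.2204 = 91.8 W/m².
I₃ = I₂ · cos²(45°) = 91.8 · 0.5 = 45.9 W/m².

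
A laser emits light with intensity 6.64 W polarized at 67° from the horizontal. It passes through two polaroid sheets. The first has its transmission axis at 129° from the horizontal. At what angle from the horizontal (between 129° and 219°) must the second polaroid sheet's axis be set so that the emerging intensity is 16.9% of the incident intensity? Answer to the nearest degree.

I₁ = I₀ cos²(129° − 67°) = I₀ cos²(62°) = 0.2204 I₀.
Need I₂/I₀ = 0.169, so cos²(θ − 129°) = 0.169 / 0.2204 = 0.7668.
θ − 129° = arccos(√0.7668) = 28.9°, giving θ ≈ 129 + 28.9 = 157.9°.

θ ≈ 158°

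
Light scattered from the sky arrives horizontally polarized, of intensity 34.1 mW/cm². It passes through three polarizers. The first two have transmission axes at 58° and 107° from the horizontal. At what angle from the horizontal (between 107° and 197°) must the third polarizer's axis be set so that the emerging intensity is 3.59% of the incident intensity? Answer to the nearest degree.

I₁ = I₀ cos²(58° − 0°) = I₀ cos²(58°) = 0.2808 I₀.
I₂ = I₁ cos²(107° − 58°) = 0.2808 I₀ · cos²(49°) = 0.1209 I₀.
Need I₃/I₀ = 0.0359, so cos²(θ − 107°) = 0.0359 / 0.1209 = 0.297.
θ − 107° = arccos(√0.297) = 57.0°, giving θ ≈ 107 + 57.0 = 164.0°.

θ ≈ 164°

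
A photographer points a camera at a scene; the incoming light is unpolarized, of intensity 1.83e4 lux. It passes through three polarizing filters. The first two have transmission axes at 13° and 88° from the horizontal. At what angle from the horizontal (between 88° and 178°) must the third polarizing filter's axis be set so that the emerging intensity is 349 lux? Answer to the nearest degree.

Unpolarized light through the first polarizer → I₁ = ½ I₀, now polarized at 13°.
I₂ = I₁ cos²(88° − 13°) = 0.5 I₀ · cos²(75°) = 0.03349 I₀.
Target fraction: 349 / 1.83e4 lux = 0.01907 of I₀.
Need I₃/I₀ = 0.01907, so cos²(θ − 88°) = 0.01907 / 0.03349 = 0.5694.
θ − 88° = arccos(√0.5694) = 41.0°, giving θ ≈ 88 + 41.0 = 129.0°.

θ ≈ 129°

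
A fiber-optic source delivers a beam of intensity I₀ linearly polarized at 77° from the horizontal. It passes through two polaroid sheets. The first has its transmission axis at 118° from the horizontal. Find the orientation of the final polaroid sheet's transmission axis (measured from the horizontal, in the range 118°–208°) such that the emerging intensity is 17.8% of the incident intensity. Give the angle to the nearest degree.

θ ≈ 174°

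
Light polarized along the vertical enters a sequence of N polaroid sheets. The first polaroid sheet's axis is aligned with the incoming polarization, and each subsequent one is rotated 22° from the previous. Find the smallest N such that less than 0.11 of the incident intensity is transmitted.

N = 16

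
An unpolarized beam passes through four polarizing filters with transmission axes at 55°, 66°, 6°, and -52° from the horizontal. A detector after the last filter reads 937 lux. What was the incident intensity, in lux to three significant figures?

I₀ ≈ 2.77e4 lux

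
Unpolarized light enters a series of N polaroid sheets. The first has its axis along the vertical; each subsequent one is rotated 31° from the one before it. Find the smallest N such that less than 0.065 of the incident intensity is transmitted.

First polarizer halves the unpolarized light: factor 1/2.
Each further stage multiplies by cos²(31°) = 0.7347.
After N polarizers: T = 0.5·0.7347^(N−1). Require T < 0.065 ⇒ N−1 > ln(0.065/0.5)/ln(0.7347) = 6.62, so N−1 ≥ 7 and N = 8.
Check: N=8 gives T = 0.05779 < 0.065; N=7 gives T = 0.07866.

N = 8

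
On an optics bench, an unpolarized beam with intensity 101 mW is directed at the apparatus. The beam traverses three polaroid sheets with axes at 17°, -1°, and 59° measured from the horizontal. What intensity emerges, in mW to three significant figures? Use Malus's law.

Unpolarized light through the first polarizer → I₁ = 101 mW/2 = 50.5 mW, polarized at 17°.
I₂ = I₁ · cos²(18°) = 50.5 · 0.9045 = 45.68 mW.
I₃ = I₂ · cos²(60°) = 45.68 · 0.25 = 11.42 mW.

I ≈ 11.4 mW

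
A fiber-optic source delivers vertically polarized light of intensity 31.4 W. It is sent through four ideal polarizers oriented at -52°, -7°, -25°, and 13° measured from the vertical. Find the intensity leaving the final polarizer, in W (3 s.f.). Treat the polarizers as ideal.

I₁ = 31.4 W · cos²(52°) = 11.9 W.
I₂ = I₁ · cos²(45°) = 11.9 · 0.5 = 5.951 W.
I₃ = I₂ · cos²(18°) = 5.951 · 0.9045 = 5.383 W.
I₄ = I₃ · cos²(38°) = 5.383 · 0.621 = 3.342 W.

I ≈ 3.34 W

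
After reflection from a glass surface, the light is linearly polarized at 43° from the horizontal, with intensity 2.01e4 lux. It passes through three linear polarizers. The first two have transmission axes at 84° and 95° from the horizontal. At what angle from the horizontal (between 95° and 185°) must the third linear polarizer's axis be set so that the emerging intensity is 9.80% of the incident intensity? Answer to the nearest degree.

I₁ = I₀ cos²(84° − 43°) = I₀ cos²(41°) = 0.5696 I₀.
I₂ = I₁ cos²(95° − 84°) = 0.5696 I₀ · cos²(11°) = 0.5488 I₀.
Need I₃/I₀ = 0.098, so cos²(θ − 95°) = 0.098 / 0.5488 = 0.1786.
θ − 95° = arccos(√0.1786) = 65.0°, giving θ ≈ 95 + 65.0 = 160.0°.

θ ≈ 160°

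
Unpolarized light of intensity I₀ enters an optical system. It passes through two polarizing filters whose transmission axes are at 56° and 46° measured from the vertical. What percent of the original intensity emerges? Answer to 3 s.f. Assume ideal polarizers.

≈ 48.5%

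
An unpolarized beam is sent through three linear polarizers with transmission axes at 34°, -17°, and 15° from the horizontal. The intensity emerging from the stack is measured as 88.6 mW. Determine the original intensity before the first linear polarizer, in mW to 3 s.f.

I₀ ≈ 622 mW

Unpolarized light through the first polarizer → I₁ = ½ I₀, now polarized at 34°.
I₂ = I₁ cos²(-17° − 34°) = 0.5 I₀ · cos²(51°) = 0.198 I₀.
I₃ = I₂ cos²(15° + 17°) = 0.198 I₀ · cos²(32°) = 0.1424 I₀.
So 88.6 mW = 0.1424 I₀, giving I₀ = 88.6/0.1424 = 622.1 mW.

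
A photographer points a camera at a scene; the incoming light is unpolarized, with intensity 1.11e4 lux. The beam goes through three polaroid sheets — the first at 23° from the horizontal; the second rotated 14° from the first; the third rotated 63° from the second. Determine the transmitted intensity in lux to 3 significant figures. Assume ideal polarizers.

I ≈ 1080 lux

Unpolarized light through the first polarizer → I₁ = 1.11e4 lux/2 = 5550 lux, polarized at 23°.
I₂ = I₁ · cos²(14°) = 5550 · 0.9415 = 5225 lux.
I₃ = I₂ · cos²(63°) = 5225 · 0.2061 = 1077 lux.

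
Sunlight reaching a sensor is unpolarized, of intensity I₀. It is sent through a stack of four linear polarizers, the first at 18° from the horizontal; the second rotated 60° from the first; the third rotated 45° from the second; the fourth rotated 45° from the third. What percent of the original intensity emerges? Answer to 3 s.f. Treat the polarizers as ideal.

≈ 3.13%

Unpolarized light through the first polarizer → I₁ = ½ I₀, now polarized at 18°.
I₂ = I₁ cos²(60°) = 0.5 · 0.25 I₀ = 0.125 I₀.
I₃ = I₂ cos²(45°) = 0.125 · 0.5 I₀ = 0.0625 I₀.
I₄ = I₃ cos²(45°) = 0.0625 · 0.5 I₀ = 0.03125 I₀.
That is 3.125% of the incident intensity.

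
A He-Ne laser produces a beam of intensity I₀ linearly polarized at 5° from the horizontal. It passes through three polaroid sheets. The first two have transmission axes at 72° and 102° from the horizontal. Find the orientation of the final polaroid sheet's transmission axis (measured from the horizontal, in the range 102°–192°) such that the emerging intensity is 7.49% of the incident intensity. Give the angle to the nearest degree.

θ ≈ 138°

I₁ = I₀ cos²(72° − 5°) = I₀ cos²(67°) = 0.1527 I₀.
I₂ = I₁ cos²(102° − 72°) = 0.1527 I₀ · cos²(30°) = 0.1145 I₀.
Need I₃/I₀ = 0.0749, so cos²(θ − 102°) = 0.0749 / 0.1145 = 0.6541.
θ − 102° = arccos(√0.6541) = 36.0°, giving θ ≈ 102 + 36.0 = 138.0°.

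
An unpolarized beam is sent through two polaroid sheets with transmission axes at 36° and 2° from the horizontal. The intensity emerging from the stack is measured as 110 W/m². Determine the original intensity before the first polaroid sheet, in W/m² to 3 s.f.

I₀ ≈ 320 W/m²

Unpolarized light through the first polarizer → I₁ = ½ I₀, now polarized at 36°.
I₂ = I₁ cos²(2° − 36°) = 0.5 I₀ · cos²(34°) = 0.3437 I₀.
So 110 W/m² = 0.3437 I₀, giving I₀ = 110/0.3437 = 320.1 W/m².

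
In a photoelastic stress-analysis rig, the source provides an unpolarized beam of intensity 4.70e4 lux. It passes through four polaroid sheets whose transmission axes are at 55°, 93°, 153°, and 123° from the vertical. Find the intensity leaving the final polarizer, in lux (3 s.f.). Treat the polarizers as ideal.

I ≈ 2740 lux

Unpolarized light through the first polarizer → I₁ = 4.70e4 lux/2 = 2.35e+04 lux, polarized at 55°.
I₂ = I₁ · cos²(38°) = 2.35e+04 · 0.621 = 1.459e+04 lux.
I₃ = I₂ · cos²(60°) = 1.459e+04 · 0.25 = 3648 lux.
I₄ = I₃ · cos²(30°) = 3648 · 0.75 = 2736 lux.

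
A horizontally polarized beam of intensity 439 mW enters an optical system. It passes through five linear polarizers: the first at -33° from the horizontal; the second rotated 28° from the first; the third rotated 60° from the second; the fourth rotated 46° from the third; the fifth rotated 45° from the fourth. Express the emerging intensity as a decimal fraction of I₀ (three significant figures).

By Malus's law, I₁ = 439 mW · cos²(33°) = 308.8 mW.
I₂ = I₁ · cos²(28°) = 308.8 · 0.7796 = 240.7 mW.
I₃ = I₂ · cos²(60°) = 240.7 · 0.25 = 60.18 mW.
I₄ = I₃ · cos²(46°) = 60.18 · 0.4826 = 29.04 mW.
I₅ = I₄ · cos²(45°) = 29.04 · 0.5 = 14.52 mW.
Transmitted fraction = 0.03308.

I/I₀ ≈ 0.0331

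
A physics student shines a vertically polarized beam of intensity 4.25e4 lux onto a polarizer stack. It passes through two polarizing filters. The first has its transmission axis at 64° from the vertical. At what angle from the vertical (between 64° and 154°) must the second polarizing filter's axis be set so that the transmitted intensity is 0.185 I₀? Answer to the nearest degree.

I₁ = I₀ cos²(64° − 0°) = I₀ cos²(64°) = 0.1922 I₀.
Need I₂/I₀ = 0.185, so cos²(θ − 64°) = 0.185 / 0.1922 = 0.9627.
θ − 64° = arccos(√0.9627) = 11.1°, giving θ ≈ 64 + 11.1 = 75.1°.

θ ≈ 75°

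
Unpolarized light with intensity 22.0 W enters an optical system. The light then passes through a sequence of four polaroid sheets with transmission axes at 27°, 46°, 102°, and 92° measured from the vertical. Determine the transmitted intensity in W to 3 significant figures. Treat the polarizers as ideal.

Unpolarized light through the first polarizer → I₁ = 22.0 W/2 = 11 W, polarized at 27°.
I₂ = I₁ · cos²(19°) = 11 · 0.894 = 9.834 W.
I₃ = I₂ · cos²(56°) = 9.834 · 0.3127 = 3.075 W.
I₄ = I₃ · cos²(10°) = 3.075 · 0.9698 = 2.982 W.

I ≈ 2.98 W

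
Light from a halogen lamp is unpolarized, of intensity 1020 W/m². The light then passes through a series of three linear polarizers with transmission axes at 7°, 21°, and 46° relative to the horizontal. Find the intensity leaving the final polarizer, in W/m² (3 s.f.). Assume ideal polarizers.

Unpolarized light through the first polarizer → I₁ = 1020 W/m²/2 = 510 W/m², polarized at 7°.
I₂ = I₁ · cos²(14°) = 510 · 0.9415 = 480.2 W/m².
I₃ = I₂ · cos²(25°) = 480.2 · 0.8214 = 394.4 W/m².

I ≈ 394 W/m²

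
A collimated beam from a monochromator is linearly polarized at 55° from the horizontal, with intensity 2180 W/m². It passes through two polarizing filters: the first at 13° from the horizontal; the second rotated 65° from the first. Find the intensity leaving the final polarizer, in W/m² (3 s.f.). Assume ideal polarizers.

I₁ = 2180 W/m² · cos²(42°) = 1204 W/m².
I₂ = I₁ · cos²(65°) = 1204 · 0.1786 = 215 W/m².

I ≈ 215 W/m²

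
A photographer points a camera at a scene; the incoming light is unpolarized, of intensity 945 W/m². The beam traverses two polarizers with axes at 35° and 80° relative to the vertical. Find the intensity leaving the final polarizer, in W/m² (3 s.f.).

Unpolarized light through the first polarizer → I₁ = 945 W/m²/2 = 472.5 W/m², polarized at 35°.
I₂ = I₁ · cos²(45°) = 472.5 · 0.5 = 236.3 W/m².

I ≈ 236 W/m²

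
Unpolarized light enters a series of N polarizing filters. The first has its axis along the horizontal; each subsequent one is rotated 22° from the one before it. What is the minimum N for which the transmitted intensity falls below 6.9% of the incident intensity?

First polarizer halves the unpolarized light: factor 1/2.
Each further stage multiplies by cos²(22°) = 0.8597.
After N polarizers: T = 0.5·0.8597^(N−1). Require T < 0.069 ⇒ N−1 > ln(0.069/0.5)/ln(0.8597) = 13.10, so N−1 ≥ 14 and N = 15.
Check: N=15 gives T = 0.0602 < 0.069; N=14 gives T = 0.07003.

N = 15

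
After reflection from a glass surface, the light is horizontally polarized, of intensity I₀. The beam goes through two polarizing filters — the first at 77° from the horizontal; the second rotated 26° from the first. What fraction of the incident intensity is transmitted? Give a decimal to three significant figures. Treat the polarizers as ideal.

I₁ = I₀ cos²(77° − 0°) = I₀ cos²(77°) = 0.0506 I₀.
I₂ = I₁ cos²(26°) = 0.0506 · 0.8078 I₀ = 0.04088 I₀.
Transmitted fraction = 0.04088.

≈ 0.0409 I₀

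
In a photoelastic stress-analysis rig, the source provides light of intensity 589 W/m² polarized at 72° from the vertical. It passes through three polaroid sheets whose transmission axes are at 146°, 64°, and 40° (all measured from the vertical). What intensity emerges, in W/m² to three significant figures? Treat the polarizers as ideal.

I₁ = 589 W/m² · cos²(74°) = 44.75 W/m².
I₂ = I₁ · cos²(82°) = 44.75 · 0.01937 = 0.8668 W/m².
I₃ = I₂ · cos²(24°) = 0.8668 · 0.8346 = 0.7234 W/m².

I ≈ 0.723 W/m²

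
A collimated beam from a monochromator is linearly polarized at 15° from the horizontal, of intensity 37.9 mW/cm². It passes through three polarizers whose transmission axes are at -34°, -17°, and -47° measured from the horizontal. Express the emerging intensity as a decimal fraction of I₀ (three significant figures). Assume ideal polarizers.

I/I₀ ≈ 0.295

I₁ = 37.9 mW/cm² · cos²(49°) = 16.31 mW/cm².
I₂ = I₁ · cos²(17°) = 16.31 · 0.9145 = 14.92 mW/cm².
I₃ = I₂ · cos²(30°) = 14.92 · 0.75 = 11.19 mW/cm².
Transmitted fraction = 0.2952.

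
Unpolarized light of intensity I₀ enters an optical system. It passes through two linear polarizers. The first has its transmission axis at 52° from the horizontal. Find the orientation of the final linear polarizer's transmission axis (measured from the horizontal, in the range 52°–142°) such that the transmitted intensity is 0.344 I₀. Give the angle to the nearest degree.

Unpolarized light through the first polarizer → I₁ = ½ I₀, now polarized at 52°.
Need I₂/I₀ = 0.344, so cos²(θ − 52°) = 0.344 / 0.5 = 0.688.
θ − 52° = arccos(√0.688) = 34.0°, giving θ ≈ 52 + 34.0 = 86.0°.

θ ≈ 86°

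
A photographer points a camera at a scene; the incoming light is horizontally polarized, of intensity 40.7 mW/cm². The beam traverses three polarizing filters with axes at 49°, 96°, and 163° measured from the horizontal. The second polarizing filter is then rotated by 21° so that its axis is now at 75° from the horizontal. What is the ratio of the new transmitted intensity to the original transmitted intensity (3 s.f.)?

I_new/I_old ≈ 0.0139

Before rotation:
By Malus's law, I₁ = I₀ cos²(49° − 0°) = I₀ cos²(49°) = 0.4304 I₀.
I₂ = I₁ cos²(96° − 49°) = 0.4304 I₀ · cos²(47°) = 0.2002 I₀.
I₃ = I₂ cos²(163° − 96°) = 0.2002 I₀ · cos²(67°) = 0.03056 I₀.
After rotation:
I₁ = I₀ cos²(49° − 0°) = I₀ cos²(49°) = 0.4304 I₀.
I₂ = I₁ cos²(75° − 49°) = 0.4304 I₀ · cos²(26°) = 0.3477 I₀.
I₃ = I₂ cos²(163° − 75°) = 0.3477 I₀ · cos²(88°) = 0.0004235 I₀.
Ratio = 0.0004235 / 0.03056 = 0.01386.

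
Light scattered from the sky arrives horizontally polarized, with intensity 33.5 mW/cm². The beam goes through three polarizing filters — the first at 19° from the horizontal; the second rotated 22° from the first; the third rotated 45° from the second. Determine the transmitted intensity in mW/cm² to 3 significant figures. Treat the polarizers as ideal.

I ≈ 12.9 mW/cm²

I₁ = 33.5 mW/cm² · cos²(19°) = 29.95 mW/cm².
I₂ = I₁ · cos²(22°) = 29.95 · 0.8597 = 25.75 mW/cm².
I₃ = I₂ · cos²(45°) = 25.75 · 0.5 = 12.87 mW/cm².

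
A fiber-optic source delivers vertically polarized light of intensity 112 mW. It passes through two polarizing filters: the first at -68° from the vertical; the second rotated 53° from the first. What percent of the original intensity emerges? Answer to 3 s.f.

I₁ = 112 mW · cos²(68°) = 15.72 mW.
I₂ = I₁ · cos²(53°) = 15.72 · 0.3622 = 5.692 mW.
That is 5.082% of the incident intensity.

≈ 5.08%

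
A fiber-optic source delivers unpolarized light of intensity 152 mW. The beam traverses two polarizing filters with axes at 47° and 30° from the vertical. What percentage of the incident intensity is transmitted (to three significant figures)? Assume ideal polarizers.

Unpolarized light through the first polarizer → I₁ = 152 mW/2 = 76 mW, polarized at 47°.
I₂ = I₁ · cos²(17°) = 76 · 0.9145 = 69.5 mW.
That is 45.73% of the incident intensity.

≈ 45.7%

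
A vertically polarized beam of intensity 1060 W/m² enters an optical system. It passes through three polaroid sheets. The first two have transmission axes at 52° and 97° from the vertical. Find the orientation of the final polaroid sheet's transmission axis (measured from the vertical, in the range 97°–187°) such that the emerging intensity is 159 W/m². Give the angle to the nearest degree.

By Malus's law, I₁ = I₀ cos²(52° − 0°) = I₀ cos²(52°) = 0.379 I₀.
I₂ = I₁ cos²(97° − 52°) = 0.379 I₀ · cos²(45°) = 0.1895 I₀.
Target fraction: 159 / 1060 W/m² = 0.15 of I₀.
Need I₃/I₀ = 0.15, so cos²(θ − 97°) = 0.15 / 0.1895 = 0.7915.
θ − 97° = arccos(√0.7915) = 27.2°, giving θ ≈ 97 + 27.2 = 124.2°.

θ ≈ 124°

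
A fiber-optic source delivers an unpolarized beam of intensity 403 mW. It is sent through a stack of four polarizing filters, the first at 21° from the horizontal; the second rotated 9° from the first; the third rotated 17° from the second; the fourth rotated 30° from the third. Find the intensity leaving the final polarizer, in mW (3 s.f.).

Unpolarized light through the first polarizer → I₁ = 403 mW/2 = 201.5 mW, polarized at 21°.
I₂ = I₁ · cos²(9°) = 201.5 · 0.9755 = 196.6 mW.
I₃ = I₂ · cos²(17°) = 196.6 · 0.9145 = 179.8 mW.
I₄ = I₃ · cos²(30°) = 179.8 · 0.75 = 134.8 mW.

I ≈ 135 mW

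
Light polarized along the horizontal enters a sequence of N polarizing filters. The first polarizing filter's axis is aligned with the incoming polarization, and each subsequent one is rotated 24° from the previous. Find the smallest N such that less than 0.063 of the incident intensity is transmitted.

First polarizer is aligned with the polarization: full transmission.
Each further stage multiplies by cos²(24°) = 0.8346.
After N polarizers: T = 0.8346^(N−1). Require T < 0.063 ⇒ N−1 > ln(0.063)/ln(0.8346) = 15.29, so N−1 ≥ 16 and N = 17.
Check: N=17 gives T = 0.05538 < 0.063; N=16 gives T = 0.06636.

N = 17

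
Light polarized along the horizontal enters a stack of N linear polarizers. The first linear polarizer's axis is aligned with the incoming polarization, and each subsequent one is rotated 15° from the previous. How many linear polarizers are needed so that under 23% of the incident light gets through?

N = 23

First polarizer is aligned with the polarization: full transmission.
Each further stage multiplies by cos²(15°) = 0.933.
After N polarizers: T = 0.933^(N−1). Require T < 0.23 ⇒ N−1 > ln(0.23)/ln(0.933) = 21.20, so N−1 ≥ 22 and N = 23.
Check: N=23 gives T = 0.2175 < 0.23; N=22 gives T = 0.2332.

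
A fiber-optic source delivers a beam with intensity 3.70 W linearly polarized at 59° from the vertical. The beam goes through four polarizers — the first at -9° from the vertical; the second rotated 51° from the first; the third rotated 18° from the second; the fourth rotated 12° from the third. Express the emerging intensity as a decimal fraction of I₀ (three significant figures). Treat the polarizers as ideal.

I/I₀ ≈ 0.0481

By Malus's law, I₁ = 3.70 W · cos²(68°) = 0.5192 W.
I₂ = I₁ · cos²(51°) = 0.5192 · 0.396 = 0.2056 W.
I₃ = I₂ · cos²(18°) = 0.2056 · 0.9045 = 0.186 W.
I₄ = I₃ · cos²(12°) = 0.186 · 0.9568 = 0.178 W.
Transmitted fraction = 0.0481.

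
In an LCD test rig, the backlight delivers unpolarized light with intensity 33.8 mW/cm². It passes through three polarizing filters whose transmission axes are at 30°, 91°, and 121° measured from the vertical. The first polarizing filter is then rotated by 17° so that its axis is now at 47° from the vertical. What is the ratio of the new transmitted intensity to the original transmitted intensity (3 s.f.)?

I_new/I_old ≈ 2.20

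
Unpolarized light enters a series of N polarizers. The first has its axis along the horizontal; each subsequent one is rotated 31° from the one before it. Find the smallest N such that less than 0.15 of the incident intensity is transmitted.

N = 5

First polarizer halves the unpolarized light: factor 1/2.
Each further stage multiplies by cos²(31°) = 0.7347.
After N polarizers: T = 0.5·0.7347^(N−1). Require T < 0.15 ⇒ N−1 > ln(0.15/0.5)/ln(0.7347) = 3.91, so N−1 ≥ 4 and N = 5.
Check: N=5 gives T = 0.1457 < 0.15; N=4 gives T = 0.1983.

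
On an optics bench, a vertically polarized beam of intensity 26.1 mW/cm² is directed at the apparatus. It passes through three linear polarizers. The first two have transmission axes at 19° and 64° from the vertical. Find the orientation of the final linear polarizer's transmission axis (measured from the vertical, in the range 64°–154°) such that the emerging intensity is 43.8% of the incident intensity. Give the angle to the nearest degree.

I₁ = I₀ cos²(19° − 0°) = I₀ cos²(19°) = 0.894 I₀.
I₂ = I₁ cos²(64° − 19°) = 0.894 I₀ · cos²(45°) = 0.447 I₀.
Need I₃/I₀ = 0.438, so cos²(θ − 64°) = 0.438 / 0.447 = 0.9799.
θ − 64° = arccos(√0.9799) = 8.2°, giving θ ≈ 64 + 8.2 = 72.2°.

θ ≈ 72°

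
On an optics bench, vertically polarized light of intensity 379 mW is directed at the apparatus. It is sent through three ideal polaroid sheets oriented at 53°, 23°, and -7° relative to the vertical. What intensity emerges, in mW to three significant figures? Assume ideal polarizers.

I ≈ 77.2 mW

By Malus's law, I₁ = 379 mW · cos²(53°) = 137.3 mW.
I₂ = I₁ · cos²(30°) = 137.3 · 0.75 = 103 mW.
I₃ = I₂ · cos²(30°) = 103 · 0.75 = 77.21 mW.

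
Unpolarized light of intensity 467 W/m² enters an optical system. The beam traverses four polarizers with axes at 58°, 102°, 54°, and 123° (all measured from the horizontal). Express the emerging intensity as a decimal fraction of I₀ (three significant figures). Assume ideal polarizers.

I/I₀ ≈ 0.0149

Unpolarized light through the first polarizer → I₁ = 467 W/m²/2 = 233.5 W/m², polarized at 58°.
I₂ = I₁ · cos²(44°) = 233.5 · 0.5174 = 120.8 W/m².
I₃ = I₂ · cos²(48°) = 120.8 · 0.4477 = 54.1 W/m².
I₄ = I₃ · cos²(69°) = 54.1 · 0.1284 = 6.948 W/m².
Transmitted fraction = 0.01488.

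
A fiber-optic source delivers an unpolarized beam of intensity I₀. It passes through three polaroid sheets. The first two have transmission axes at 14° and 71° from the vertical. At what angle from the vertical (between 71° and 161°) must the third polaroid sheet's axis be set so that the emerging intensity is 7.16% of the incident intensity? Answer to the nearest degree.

θ ≈ 117°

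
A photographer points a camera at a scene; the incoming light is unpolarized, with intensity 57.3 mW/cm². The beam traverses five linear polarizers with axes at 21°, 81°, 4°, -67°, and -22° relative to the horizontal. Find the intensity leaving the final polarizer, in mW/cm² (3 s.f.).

Unpolarized light through the first polarizer → I₁ = 57.3 mW/cm²/2 = 28.65 mW/cm², polarized at 21°.
I₂ = I₁ · cos²(60°) = 28.65 · 0.25 = 7.163 mW/cm².
I₃ = I₂ · cos²(77°) = 7.163 · 0.0506 = 0.3624 mW/cm².
I₄ = I₃ · cos²(71°) = 0.3624 · 0.106 = 0.03842 mW/cm².
I₅ = I₄ · cos²(45°) = 0.03842 · 0.5 = 0.01921 mW/cm².

I ≈ 0.0192 mW/cm²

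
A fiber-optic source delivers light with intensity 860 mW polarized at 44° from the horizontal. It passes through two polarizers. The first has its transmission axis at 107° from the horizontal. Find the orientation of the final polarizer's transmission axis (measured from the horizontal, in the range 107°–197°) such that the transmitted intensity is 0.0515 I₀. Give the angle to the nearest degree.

I₁ = I₀ cos²(107° − 44°) = I₀ cos²(63°) = 0.2061 I₀.
Need I₂/I₀ = 0.0515, so cos²(θ − 107°) = 0.0515 / 0.2061 = 0.2499.
θ − 107° = arccos(√0.2499) = 60.0°, giving θ ≈ 107 + 60.0 = 167.0°.

θ ≈ 167°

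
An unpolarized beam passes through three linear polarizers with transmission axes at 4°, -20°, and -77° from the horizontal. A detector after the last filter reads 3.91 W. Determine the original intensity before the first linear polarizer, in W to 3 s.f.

Unpolarized light through the first polarizer → I₁ = ½ I₀, now polarized at 4°.
I₂ = I₁ cos²(-20° − 4°) = 0.5 I₀ · cos²(24°) = 0.4173 I₀.
I₃ = I₂ cos²(-77° + 20°) = 0.4173 I₀ · cos²(57°) = 0.1238 I₀.
So 3.91 W = 0.1238 I₀, giving I₀ = 3.91/0.1238 = 31.59 W.

I₀ ≈ 31.6 W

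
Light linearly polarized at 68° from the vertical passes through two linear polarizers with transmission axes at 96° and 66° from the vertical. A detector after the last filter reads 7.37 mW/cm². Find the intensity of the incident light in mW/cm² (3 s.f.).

I₀ ≈ 12.6 mW/cm²

I₁ = I₀ cos²(96° − 68°) = I₀ cos²(28°) = 0.7796 I₀.
I₂ = I₁ cos²(66° − 96°) = 0.7796 I₀ · cos²(30°) = 0.5847 I₀.
So 7.37 mW/cm² = 0.5847 I₀, giving I₀ = 7.37/0.5847 = 12.6 mW/cm².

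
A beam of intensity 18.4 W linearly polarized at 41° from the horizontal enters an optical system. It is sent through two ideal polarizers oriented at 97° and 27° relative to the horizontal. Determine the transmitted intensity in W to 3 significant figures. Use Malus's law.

I ≈ 0.673 W

By Malus's law, I₁ = 18.4 W · cos²(56°) = 5.754 W.
I₂ = I₁ · cos²(70°) = 5.754 · 0.117 = 0.673 W.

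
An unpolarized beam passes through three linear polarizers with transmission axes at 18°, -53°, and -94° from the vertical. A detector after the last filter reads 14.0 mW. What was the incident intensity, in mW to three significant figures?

Unpolarized light through the first polarizer → I₁ = ½ I₀, now polarized at 18°.
I₂ = I₁ cos²(-53° − 18°) = 0.5 I₀ · cos²(71°) = 0.053 I₀.
I₃ = I₂ cos²(-94° + 53°) = 0.053 I₀ · cos²(41°) = 0.03019 I₀.
So 14.0 mW = 0.03019 I₀, giving I₀ = 14.0/0.03019 = 463.8 mW.

I₀ ≈ 464 mW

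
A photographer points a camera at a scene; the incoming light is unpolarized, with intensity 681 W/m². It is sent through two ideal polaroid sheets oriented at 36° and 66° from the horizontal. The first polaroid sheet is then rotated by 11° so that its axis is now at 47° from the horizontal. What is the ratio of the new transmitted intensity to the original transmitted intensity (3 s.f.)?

Before rotation:
Unpolarized light through the first polarizer → I₁ = ½ I₀, now polarized at 36°.
I₂ = I₁ cos²(66° − 36°) = 0.5 I₀ · cos²(30°) = 0.375 I₀.
After rotation:
Unpolarized light through the first polarizer → I₁ = ½ I₀, now polarized at 47°.
I₂ = I₁ cos²(66° − 47°) = 0.5 I₀ · cos²(19°) = 0.447 I₀.
Ratio = 0.447 / 0.375 = 1.192.

I_new/I_old ≈ 1.19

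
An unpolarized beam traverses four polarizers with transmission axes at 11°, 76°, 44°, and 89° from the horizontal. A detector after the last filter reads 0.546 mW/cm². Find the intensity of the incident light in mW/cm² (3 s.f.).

I₀ ≈ 17.0 mW/cm²

Unpolarized light through the first polarizer → I₁ = ½ I₀, now polarized at 11°.
I₂ = I₁ cos²(76° − 11°) = 0.5 I₀ · cos²(65°) = 0.0893 I₀.
I₃ = I₂ cos²(44° − 76°) = 0.0893 I₀ · cos²(32°) = 0.06423 I₀.
I₄ = I₃ cos²(89° − 44°) = 0.06423 I₀ · cos²(45°) = 0.03211 I₀.
So 0.546 mW/cm² = 0.03211 I₀, giving I₀ = 0.546/0.03211 = 17 mW/cm².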